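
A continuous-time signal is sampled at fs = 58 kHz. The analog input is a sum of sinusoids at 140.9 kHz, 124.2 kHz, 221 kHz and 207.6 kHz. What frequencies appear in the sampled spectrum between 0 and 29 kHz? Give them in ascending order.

8.2 kHz, 11 kHz, 24.4 kHz, 24.9 kHz

fs/2 = 29 kHz.
140.9 kHz mod fs = 24.9 kHz.
24.9 kHz ≤ fs/2 = 29 kHz, appears at 24.9 kHz.
124.2 kHz mod fs = 8.2 kHz.
8.2 kHz ≤ fs/2 = 29 kHz, appears at 8.2 kHz.
221 kHz mod fs = 47 kHz.
47 kHz > fs/2 = 29 kHz, folds to fs − 47 kHz = 11 kHz.
207.6 kHz mod fs = 33.6 kHz.
33.6 kHz > fs/2 = 29 kHz, folds to fs − 33.6 kHz = 24.4 kHz.
Distinct values: {8.2 kHz, 11 kHz, 24.4 kHz, 24.9 kHz}.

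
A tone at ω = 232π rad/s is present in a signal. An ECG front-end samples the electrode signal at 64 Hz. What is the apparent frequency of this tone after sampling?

12 Hz

ω = 232π rad/s → f = ω/(2π) = 116 Hz.
116 Hz mod fs = 52 Hz.
52 Hz > fs/2 = 32 Hz, folds to fs − 52 Hz = 12 Hz.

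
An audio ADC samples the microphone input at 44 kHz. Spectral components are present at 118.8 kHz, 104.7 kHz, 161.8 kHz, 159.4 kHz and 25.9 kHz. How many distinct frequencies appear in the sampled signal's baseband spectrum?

fs/2 = 22 kHz.
118.8 kHz mod fs = 30.8 kHz.
30.8 kHz > fs/2 = 22 kHz, folds to fs − 30.8 kHz = 13.2 kHz.
104.7 kHz mod fs = 16.7 kHz.
16.7 kHz ≤ fs/2 = 22 kHz, appears at 16.7 kHz.
161.8 kHz mod fs = 29.8 kHz.
29.8 kHz > fs/2 = 22 kHz, folds to fs − 29.8 kHz = 14.2 kHz.
159.4 kHz mod fs = 27.4 kHz.
27.4 kHz > fs/2 = 22 kHz, folds to fs − 27.4 kHz = 16.6 kHz.
25.9 kHz > fs/2 = 22 kHz, folds to fs − 25.9 kHz = 18.1 kHz.
Distinct values: {13.2 kHz, 14.2 kHz, 16.6 kHz, 16.7 kHz, 18.1 kHz} → 5.

5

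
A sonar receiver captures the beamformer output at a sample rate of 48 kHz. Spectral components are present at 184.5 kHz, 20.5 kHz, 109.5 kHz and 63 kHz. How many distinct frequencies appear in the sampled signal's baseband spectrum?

fs/2 = 24 kHz.
184.5 kHz mod fs = 40.5 kHz.
40.5 kHz > fs/2 = 24 kHz, folds to fs − 40.5 kHz = 7.5 kHz.
20.5 kHz ≤ fs/2 = 24 kHz, passes unchanged.
109.5 kHz mod fs = 13.5 kHz.
13.5 kHz ≤ fs/2 = 24 kHz, appears at 13.5 kHz.
63 kHz mod fs = 15 kHz.
15 kHz ≤ fs/2 = 24 kHz, appears at 15 kHz.
Distinct values: {7.5 kHz, 13.5 kHz, 15 kHz, 20.5 kHz} → 4.

4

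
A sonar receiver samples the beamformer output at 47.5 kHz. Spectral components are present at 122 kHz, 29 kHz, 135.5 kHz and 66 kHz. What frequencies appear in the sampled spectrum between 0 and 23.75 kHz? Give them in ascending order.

7 kHz, 18.5 kHz, 20.5 kHz

fs/2 = 23.75 kHz.
122 kHz mod fs = 27 kHz.
27 kHz > fs/2 = 23.75 kHz, folds to fs − 27 kHz = 20.5 kHz.
29 kHz > fs/2 = 23.75 kHz, folds to fs − 29 kHz = 18.5 kHz.
135.5 kHz mod fs = 40.5 kHz.
40.5 kHz > fs/2 = 23.75 kHz, folds to fs − 40.5 kHz = 7 kHz.
66 kHz mod fs = 18.5 kHz.
18.5 kHz ≤ fs/2 = 23.75 kHz, appears at 18.5 kHz.
Distinct values: {7 kHz, 18.5 kHz, 20.5 kHz}.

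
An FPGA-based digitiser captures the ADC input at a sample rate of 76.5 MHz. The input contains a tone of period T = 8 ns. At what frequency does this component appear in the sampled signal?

28 MHz

T = 8 ns → f = 1/T = 125 MHz.
125 MHz mod fs = 48.5 MHz.
48.5 MHz > fs/2 = 38.25 MHz, folds to fs − 48.5 MHz = 28 MHz.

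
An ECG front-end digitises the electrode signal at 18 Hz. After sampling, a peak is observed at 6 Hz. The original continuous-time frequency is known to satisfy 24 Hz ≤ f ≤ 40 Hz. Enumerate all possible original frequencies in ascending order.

24 Hz, 30 Hz

Frequencies that alias to 6 Hz are k·fs ± 6 Hz for integer k ≥ 0.
k=0: 6 Hz.
k=1: 12 Hz, 24 Hz.
k=2: 30 Hz, 42 Hz.
k=3: 48 Hz, 60 Hz.
Within [24 Hz, 40 Hz]: 24 Hz, 30 Hz.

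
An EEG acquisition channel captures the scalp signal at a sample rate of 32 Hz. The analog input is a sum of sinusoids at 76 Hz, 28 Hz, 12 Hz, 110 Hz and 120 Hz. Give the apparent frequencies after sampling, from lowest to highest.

4 Hz, 8 Hz, 12 Hz, 14 Hz

fs/2 = 16 Hz.
76 Hz mod fs = 12 Hz.
12 Hz ≤ fs/2 = 16 Hz, appears at 12 Hz.
28 Hz > fs/2 = 16 Hz, folds to fs − 28 Hz = 4 Hz.
12 Hz ≤ fs/2 = 16 Hz, passes unchanged.
110 Hz mod fs = 14 Hz.
14 Hz ≤ fs/2 = 16 Hz, appears at 14 Hz.
120 Hz mod fs = 24 Hz.
24 Hz > fs/2 = 16 Hz, folds to fs − 24 Hz = 8 Hz.
Distinct values: {4 Hz, 8 Hz, 12 Hz, 14 Hz}.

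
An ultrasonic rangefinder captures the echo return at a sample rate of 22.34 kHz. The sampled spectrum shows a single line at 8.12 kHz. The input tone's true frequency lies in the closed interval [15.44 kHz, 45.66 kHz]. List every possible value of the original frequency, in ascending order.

Frequencies that alias to 8.12 kHz are k·fs ± 8.12 kHz for integer k ≥ 0.
k=0: 8.12 kHz.
k=1: 14.22 kHz, 30.46 kHz.
k=2: 36.56 kHz, 52.8 kHz.
k=3: 58.9 kHz, 75.14 kHz.
Within [15.44 kHz, 45.66 kHz]: 30.46 kHz, 36.56 kHz.

30.46 kHz, 36.56 kHz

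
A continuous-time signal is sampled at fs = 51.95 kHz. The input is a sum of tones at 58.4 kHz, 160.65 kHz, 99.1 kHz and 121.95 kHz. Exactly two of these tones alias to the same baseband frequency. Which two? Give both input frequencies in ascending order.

fs/2 = 25.975 kHz.
58.4 kHz mod fs = 6.45 kHz.
6.45 kHz ≤ fs/2 = 25.975 kHz, appears at 6.45 kHz.
160.65 kHz mod fs = 4.8 kHz.
4.8 kHz ≤ fs/2 = 25.975 kHz, appears at 4.8 kHz.
99.1 kHz mod fs = 47.15 kHz.
47.15 kHz > fs/2 = 25.975 kHz, folds to fs − 47.15 kHz = 4.8 kHz.
121.95 kHz mod fs = 18.05 kHz.
18.05 kHz ≤ fs/2 = 25.975 kHz, appears at 18.05 kHz.
99.1 kHz and 160.65 kHz both map to 4.8 kHz.

99.1 kHz, 160.65 kHz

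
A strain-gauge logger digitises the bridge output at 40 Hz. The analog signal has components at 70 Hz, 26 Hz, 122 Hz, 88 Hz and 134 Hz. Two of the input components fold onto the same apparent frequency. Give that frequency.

fs/2 = 20 Hz.
70 Hz mod fs = 30 Hz.
30 Hz > fs/2 = 20 Hz, folds to fs − 30 Hz = 10 Hz.
26 Hz > fs/2 = 20 Hz, folds to fs − 26 Hz = 14 Hz.
122 Hz mod fs = 2 Hz.
2 Hz ≤ fs/2 = 20 Hz, appears at 2 Hz.
88 Hz mod fs = 8 Hz.
8 Hz ≤ fs/2 = 20 Hz, appears at 8 Hz.
134 Hz mod fs = 14 Hz.
14 Hz ≤ fs/2 = 20 Hz, appears at 14 Hz.
26 Hz and 134 Hz both map to 14 Hz.

14 Hz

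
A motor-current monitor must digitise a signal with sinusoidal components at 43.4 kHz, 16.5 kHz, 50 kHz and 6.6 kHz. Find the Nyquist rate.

100 kHz

Highest-frequency component: 50 kHz.
Nyquist rate = 2 × 50 kHz = 100 kHz.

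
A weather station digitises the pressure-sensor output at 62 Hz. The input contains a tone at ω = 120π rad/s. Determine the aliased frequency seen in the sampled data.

ω = 120π rad/s → f = ω/(2π) = 60 Hz.
60 Hz > fs/2 = 31 Hz, folds to fs − 60 Hz = 2 Hz.

2 Hz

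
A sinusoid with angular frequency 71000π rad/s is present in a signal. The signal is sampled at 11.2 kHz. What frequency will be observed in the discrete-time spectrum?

ω = 71000π rad/s → f = ω/(2π) = 35500 Hz = 35.5 kHz.
35.5 kHz mod fs = 1.9 kHz.
1.9 kHz ≤ fs/2 = 5.6 kHz, appears at 1.9 kHz.

1.9 kHz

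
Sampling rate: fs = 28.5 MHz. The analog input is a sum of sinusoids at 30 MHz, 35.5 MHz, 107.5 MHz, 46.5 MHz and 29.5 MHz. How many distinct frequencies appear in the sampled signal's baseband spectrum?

fs/2 = 14.25 MHz.
30 MHz mod fs = 1.5 MHz.
1.5 MHz ≤ fs/2 = 14.25 MHz, appears at 1.5 MHz.
35.5 MHz mod fs = 7 MHz.
7 MHz ≤ fs/2 = 14.25 MHz, appears at 7 MHz.
107.5 MHz mod fs = 22 MHz.
22 MHz > fs/2 = 14.25 MHz, folds to fs − 22 MHz = 6.5 MHz.
46.5 MHz mod fs = 18 MHz.
18 MHz > fs/2 = 14.25 MHz, folds to fs − 18 MHz = 10.5 MHz.
29.5 MHz mod fs = 1 MHz.
1 MHz ≤ fs/2 = 14.25 MHz, appears at 1 MHz.
Distinct values: {1 MHz, 1.5 MHz, 6.5 MHz, 7 MHz, 10.5 MHz} → 5.

5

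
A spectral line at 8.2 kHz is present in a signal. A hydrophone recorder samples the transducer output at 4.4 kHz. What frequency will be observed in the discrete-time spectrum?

0.6 kHz

8.2 kHz mod fs = 3.8 kHz.
3.8 kHz > fs/2 = 2.2 kHz, folds to fs − 3.8 kHz = 0.6 kHz.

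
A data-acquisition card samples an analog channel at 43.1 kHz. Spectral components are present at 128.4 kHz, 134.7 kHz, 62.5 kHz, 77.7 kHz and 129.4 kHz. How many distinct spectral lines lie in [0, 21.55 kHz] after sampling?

fs/2 = 21.55 kHz.
128.4 kHz mod fs = 42.2 kHz.
42.2 kHz > fs/2 = 21.55 kHz, folds to fs − 42.2 kHz = 0.9 kHz.
134.7 kHz mod fs = 5.4 kHz.
5.4 kHz ≤ fs/2 = 21.55 kHz, appears at 5.4 kHz.
62.5 kHz mod fs = 19.4 kHz.
19.4 kHz ≤ fs/2 = 21.55 kHz, appears at 19.4 kHz.
77.7 kHz mod fs = 34.6 kHz.
34.6 kHz > fs/2 = 21.55 kHz, folds to fs − 34.6 kHz = 8.5 kHz.
129.4 kHz mod fs = 0.1 kHz.
0.1 kHz ≤ fs/2 = 21.55 kHz, appears at 0.1 kHz.
Distinct values: {0.1 kHz, 0.9 kHz, 5.4 kHz, 8.5 kHz, 19.4 kHz} → 5.

5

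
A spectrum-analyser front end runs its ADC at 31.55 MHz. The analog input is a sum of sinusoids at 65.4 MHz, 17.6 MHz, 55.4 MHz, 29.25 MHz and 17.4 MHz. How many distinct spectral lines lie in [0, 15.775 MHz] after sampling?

fs/2 = 15.775 MHz.
65.4 MHz mod fs = 2.3 MHz.
2.3 MHz ≤ fs/2 = 15.775 MHz, appears at 2.3 MHz.
17.6 MHz > fs/2 = 15.775 MHz, folds to fs − 17.6 MHz = 13.95 MHz.
55.4 MHz mod fs = 23.85 MHz.
23.85 MHz > fs/2 = 15.775 MHz, folds to fs − 23.85 MHz = 7.7 MHz.
29.25 MHz > fs/2 = 15.775 MHz, folds to fs − 29.25 MHz = 2.3 MHz.
17.4 MHz > fs/2 = 15.775 MHz, folds to fs − 17.4 MHz = 14.15 MHz.
Distinct values: {2.3 MHz, 7.7 MHz, 13.95 MHz, 14.15 MHz} → 4.

4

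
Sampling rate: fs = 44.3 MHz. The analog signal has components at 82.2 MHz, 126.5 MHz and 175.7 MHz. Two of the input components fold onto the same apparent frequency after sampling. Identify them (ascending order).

82.2 MHz, 126.5 MHz

fs/2 = 22.15 MHz.
82.2 MHz mod fs = 37.9 MHz.
37.9 MHz > fs/2 = 22.15 MHz, folds to fs − 37.9 MHz = 6.4 MHz.
126.5 MHz mod fs = 37.9 MHz.
37.9 MHz > fs/2 = 22.15 MHz, folds to fs − 37.9 MHz = 6.4 MHz.
175.7 MHz mod fs = 42.8 MHz.
42.8 MHz > fs/2 = 22.15 MHz, folds to fs − 42.8 MHz = 1.5 MHz.
82.2 MHz and 126.5 MHz both map to 6.4 MHz.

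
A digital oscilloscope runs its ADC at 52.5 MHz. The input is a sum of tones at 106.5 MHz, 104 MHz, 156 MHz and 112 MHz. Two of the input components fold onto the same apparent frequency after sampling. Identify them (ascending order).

106.5 MHz, 156 MHz

fs/2 = 26.25 MHz.
106.5 MHz mod fs = 1.5 MHz.
1.5 MHz ≤ fs/2 = 26.25 MHz, appears at 1.5 MHz.
104 MHz mod fs = 51.5 MHz.
51.5 MHz > fs/2 = 26.25 MHz, folds to fs − 51.5 MHz = 1 MHz.
156 MHz mod fs = 51 MHz.
51 MHz > fs/2 = 26.25 MHz, folds to fs − 51 MHz = 1.5 MHz.
112 MHz mod fs = 7 MHz.
7 MHz ≤ fs/2 = 26.25 MHz, appears at 7 MHz.
106.5 MHz and 156 MHz both map to 1.5 MHz.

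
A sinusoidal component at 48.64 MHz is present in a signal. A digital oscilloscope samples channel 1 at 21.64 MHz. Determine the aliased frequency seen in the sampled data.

48.64 MHz mod fs = 5.36 MHz.
5.36 MHz ≤ fs/2 = 10.82 MHz, appears at 5.36 MHz.

5.36 MHz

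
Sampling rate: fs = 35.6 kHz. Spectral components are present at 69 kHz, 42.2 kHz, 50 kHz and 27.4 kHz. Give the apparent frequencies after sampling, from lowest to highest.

fs/2 = 17.8 kHz.
69 kHz mod fs = 33.4 kHz.
33.4 kHz > fs/2 = 17.8 kHz, folds to fs − 33.4 kHz = 2.2 kHz.
42.2 kHz mod fs = 6.6 kHz.
6.6 kHz ≤ fs/2 = 17.8 kHz, appears at 6.6 kHz.
50 kHz mod fs = 14.4 kHz.
14.4 kHz ≤ fs/2 = 17.8 kHz, appears at 14.4 kHz.
27.4 kHz > fs/2 = 17.8 kHz, folds to fs − 27.4 kHz = 8.2 kHz.
Distinct values: {2.2 kHz, 6.6 kHz, 8.2 kHz, 14.4 kHz}.

2.2 kHz, 6.6 kHz, 8.2 kHz, 14.4 kHz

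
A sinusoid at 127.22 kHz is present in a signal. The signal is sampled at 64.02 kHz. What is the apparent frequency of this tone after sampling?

0.82 kHz

127.22 kHz mod fs = 63.2 kHz.
63.2 kHz > fs/2 = 32.01 kHz, folds to fs − 63.2 kHz = 0.82 kHz.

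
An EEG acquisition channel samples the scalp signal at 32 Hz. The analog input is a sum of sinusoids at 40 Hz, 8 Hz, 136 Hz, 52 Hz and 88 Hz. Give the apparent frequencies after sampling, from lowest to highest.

fs/2 = 16 Hz.
40 Hz mod fs = 8 Hz.
8 Hz ≤ fs/2 = 16 Hz, appears at 8 Hz.
8 Hz ≤ fs/2 = 16 Hz, passes unchanged.
136 Hz mod fs = 8 Hz.
8 Hz ≤ fs/2 = 16 Hz, appears at 8 Hz.
52 Hz mod fs = 20 Hz.
20 Hz > fs/2 = 16 Hz, folds to fs − 20 Hz = 12 Hz.
88 Hz mod fs = 24 Hz.
24 Hz > fs/2 = 16 Hz, folds to fs − 24 Hz = 8 Hz.
Distinct values: {8 Hz, 12 Hz}.

8 Hz, 12 Hz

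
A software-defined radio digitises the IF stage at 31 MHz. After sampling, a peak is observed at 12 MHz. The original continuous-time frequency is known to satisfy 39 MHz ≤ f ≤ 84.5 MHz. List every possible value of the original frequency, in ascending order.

Frequencies that alias to 12 MHz are k·fs ± 12 MHz for integer k ≥ 0.
k=0: 12 MHz.
k=1: 19 MHz, 43 MHz.
k=2: 50 MHz, 74 MHz.
k=3: 81 MHz, 105 MHz.
k=4: 112 MHz, 136 MHz.
Within [39 MHz, 84.5 MHz]: 43 MHz, 50 MHz, 74 MHz, 81 MHz.

43 MHz, 50 MHz, 74 MHz, 81 MHz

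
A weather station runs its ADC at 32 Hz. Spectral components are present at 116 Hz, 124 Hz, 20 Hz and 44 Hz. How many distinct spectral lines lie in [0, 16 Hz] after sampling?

fs/2 = 16 Hz.
116 Hz mod fs = 20 Hz.
20 Hz > fs/2 = 16 Hz, folds to fs − 20 Hz = 12 Hz.
124 Hz mod fs = 28 Hz.
28 Hz > fs/2 = 16 Hz, folds to fs − 28 Hz = 4 Hz.
20 Hz > fs/2 = 16 Hz, folds to fs − 20 Hz = 12 Hz.
44 Hz mod fs = 12 Hz.
12 Hz ≤ fs/2 = 16 Hz, appears at 12 Hz.
Distinct values: {4 Hz, 12 Hz} → 2.

2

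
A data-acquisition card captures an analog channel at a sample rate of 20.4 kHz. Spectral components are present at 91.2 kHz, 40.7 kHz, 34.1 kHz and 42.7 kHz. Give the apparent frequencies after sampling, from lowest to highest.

fs/2 = 10.2 kHz.
91.2 kHz mod fs = 9.6 kHz.
9.6 kHz ≤ fs/2 = 10.2 kHz, appears at 9.6 kHz.
40.7 kHz mod fs = 20.3 kHz.
20.3 kHz > fs/2 = 10.2 kHz, folds to fs − 20.3 kHz = 0.1 kHz.
34.1 kHz mod fs = 13.7 kHz.
13.7 kHz > fs/2 = 10.2 kHz, folds to fs − 13.7 kHz = 6.7 kHz.
42.7 kHz mod fs = 1.9 kHz.
1.9 kHz ≤ fs/2 = 10.2 kHz, appears at 1.9 kHz.
Distinct values: {0.1 kHz, 1.9 kHz, 6.7 kHz, 9.6 kHz}.

0.1 kHz, 1.9 kHz, 6.7 kHz, 9.6 kHz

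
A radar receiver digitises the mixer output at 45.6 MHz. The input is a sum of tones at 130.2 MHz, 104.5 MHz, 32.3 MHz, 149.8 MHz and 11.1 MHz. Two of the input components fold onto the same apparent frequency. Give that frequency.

fs/2 = 22.8 MHz.
130.2 MHz mod fs = 39 MHz.
39 MHz > fs/2 = 22.8 MHz, folds to fs − 39 MHz = 6.6 MHz.
104.5 MHz mod fs = 13.3 MHz.
13.3 MHz ≤ fs/2 = 22.8 MHz, appears at 13.3 MHz.
32.3 MHz > fs/2 = 22.8 MHz, folds to fs − 32.3 MHz = 13.3 MHz.
149.8 MHz mod fs = 13 MHz.
13 MHz ≤ fs/2 = 22.8 MHz, appears at 13 MHz.
11.1 MHz ≤ fs/2 = 22.8 MHz, passes unchanged.
32.3 MHz and 104.5 MHz both map to 13.3 MHz.

13.3 MHz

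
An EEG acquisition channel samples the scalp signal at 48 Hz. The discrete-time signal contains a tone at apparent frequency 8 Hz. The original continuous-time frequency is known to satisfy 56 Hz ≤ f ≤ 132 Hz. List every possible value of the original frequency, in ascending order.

56 Hz, 88 Hz, 104 Hz

Frequencies that alias to 8 Hz are k·fs ± 8 Hz for integer k ≥ 0.
k=0: 8 Hz.
k=1: 40 Hz, 56 Hz.
k=2: 88 Hz, 104 Hz.
k=3: 136 Hz, 152 Hz.
Within [56 Hz, 132 Hz]: 56 Hz, 88 Hz, 104 Hz.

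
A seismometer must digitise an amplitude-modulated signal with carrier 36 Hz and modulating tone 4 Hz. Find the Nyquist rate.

AM sidebands sit at fc ± fm = 32 Hz and 40 Hz.
Highest-frequency component: 40 Hz.
Nyquist rate = 2 × 40 Hz = 80 Hz.

80 Hz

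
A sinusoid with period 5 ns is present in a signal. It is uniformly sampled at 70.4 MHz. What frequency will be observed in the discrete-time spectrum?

11.2 MHz

T = 5 ns → f = 1/T = 200 MHz.
200 MHz mod fs = 59.2 MHz.
59.2 MHz > fs/2 = 35.2 MHz, folds to fs − 59.2 MHz = 11.2 MHz.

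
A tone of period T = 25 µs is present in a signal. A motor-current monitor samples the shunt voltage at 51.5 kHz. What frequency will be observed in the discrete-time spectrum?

11.5 kHz

T = 25 µs → f = 1/T = 40 kHz.
40 kHz > fs/2 = 25.75 kHz, folds to fs − 40 kHz = 11.5 kHz.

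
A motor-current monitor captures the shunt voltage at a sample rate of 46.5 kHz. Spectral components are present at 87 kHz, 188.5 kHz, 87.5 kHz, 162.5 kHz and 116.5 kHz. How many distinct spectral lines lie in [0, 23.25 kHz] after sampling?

4

fs/2 = 23.25 kHz.
87 kHz mod fs = 40.5 kHz.
40.5 kHz > fs/2 = 23.25 kHz, folds to fs − 40.5 kHz = 6 kHz.
188.5 kHz mod fs = 2.5 kHz.
2.5 kHz ≤ fs/2 = 23.25 kHz, appears at 2.5 kHz.
87.5 kHz mod fs = 41 kHz.
41 kHz > fs/2 = 23.25 kHz, folds to fs − 41 kHz = 5.5 kHz.
162.5 kHz mod fs = 23 kHz.
23 kHz ≤ fs/2 = 23.25 kHz, appears at 23 kHz.
116.5 kHz mod fs = 23.5 kHz.
23.5 kHz > fs/2 = 23.25 kHz, folds to fs − 23.5 kHz = 23 kHz.
Distinct values: {2.5 kHz, 5.5 kHz, 6 kHz, 23 kHz} → 4.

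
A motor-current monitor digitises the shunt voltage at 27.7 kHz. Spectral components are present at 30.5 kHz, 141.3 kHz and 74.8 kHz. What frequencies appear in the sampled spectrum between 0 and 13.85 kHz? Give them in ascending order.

fs/2 = 13.85 kHz.
30.5 kHz mod fs = 2.8 kHz.
2.8 kHz ≤ fs/2 = 13.85 kHz, appears at 2.8 kHz.
141.3 kHz mod fs = 2.8 kHz.
2.8 kHz ≤ fs/2 = 13.85 kHz, appears at 2.8 kHz.
74.8 kHz mod fs = 19.4 kHz.
19.4 kHz > fs/2 = 13.85 kHz, folds to fs − 19.4 kHz = 8.3 kHz.
Distinct values: {2.8 kHz, 8.3 kHz}.

2.8 kHz, 8.3 kHz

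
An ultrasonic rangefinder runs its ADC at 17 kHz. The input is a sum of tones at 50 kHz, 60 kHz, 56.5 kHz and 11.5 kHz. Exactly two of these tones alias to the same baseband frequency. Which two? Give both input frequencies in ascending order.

11.5 kHz, 56.5 kHz

fs/2 = 8.5 kHz.
50 kHz mod fs = 16 kHz.
16 kHz > fs/2 = 8.5 kHz, folds to fs − 16 kHz = 1 kHz.
60 kHz mod fs = 9 kHz.
9 kHz > fs/2 = 8.5 kHz, folds to fs − 9 kHz = 8 kHz.
56.5 kHz mod fs = 5.5 kHz.
5.5 kHz ≤ fs/2 = 8.5 kHz, appears at 5.5 kHz.
11.5 kHz > fs/2 = 8.5 kHz, folds to fs − 11.5 kHz = 5.5 kHz.
11.5 kHz and 56.5 kHz both map to 5.5 kHz.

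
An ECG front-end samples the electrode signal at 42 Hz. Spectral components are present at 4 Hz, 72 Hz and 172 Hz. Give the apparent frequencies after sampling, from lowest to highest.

4 Hz, 12 Hz

fs/2 = 21 Hz.
4 Hz ≤ fs/2 = 21 Hz, passes unchanged.
72 Hz mod fs = 30 Hz.
30 Hz > fs/2 = 21 Hz, folds to fs − 30 Hz = 12 Hz.
172 Hz mod fs = 4 Hz.
4 Hz ≤ fs/2 = 21 Hz, appears at 4 Hz.
Distinct values: {4 Hz, 12 Hz}.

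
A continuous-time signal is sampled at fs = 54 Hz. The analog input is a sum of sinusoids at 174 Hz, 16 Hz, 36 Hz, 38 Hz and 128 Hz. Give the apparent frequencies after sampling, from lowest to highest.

12 Hz, 16 Hz, 18 Hz, 20 Hz

fs/2 = 27 Hz.
174 Hz mod fs = 12 Hz.
12 Hz ≤ fs/2 = 27 Hz, appears at 12 Hz.
16 Hz ≤ fs/2 = 27 Hz, passes unchanged.
36 Hz > fs/2 = 27 Hz, folds to fs − 36 Hz = 18 Hz.
38 Hz > fs/2 = 27 Hz, folds to fs − 38 Hz = 16 Hz.
128 Hz mod fs = 20 Hz.
20 Hz ≤ fs/2 = 27 Hz, appears at 20 Hz.
Distinct values: {12 Hz, 16 Hz, 18 Hz, 20 Hz}.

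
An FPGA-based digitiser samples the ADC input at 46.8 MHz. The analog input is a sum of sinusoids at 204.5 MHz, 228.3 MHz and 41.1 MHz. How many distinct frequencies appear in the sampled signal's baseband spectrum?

fs/2 = 23.4 MHz.
204.5 MHz mod fs = 17.3 MHz.
17.3 MHz ≤ fs/2 = 23.4 MHz, appears at 17.3 MHz.
228.3 MHz mod fs = 41.1 MHz.
41.1 MHz > fs/2 = 23.4 MHz, folds to fs − 41.1 MHz = 5.7 MHz.
41.1 MHz > fs/2 = 23.4 MHz, folds to fs − 41.1 MHz = 5.7 MHz.
Distinct values: {5.7 MHz, 17.3 MHz} → 2.

2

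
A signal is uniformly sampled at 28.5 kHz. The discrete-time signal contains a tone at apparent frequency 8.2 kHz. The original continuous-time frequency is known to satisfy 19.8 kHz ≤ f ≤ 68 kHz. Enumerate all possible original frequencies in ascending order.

20.3 kHz, 36.7 kHz, 48.8 kHz, 65.2 kHz

Frequencies that alias to 8.2 kHz are k·fs ± 8.2 kHz for integer k ≥ 0.
k=0: 8.2 kHz.
k=1: 20.3 kHz, 36.7 kHz.
k=2: 48.8 kHz, 65.2 kHz.
k=3: 77.3 kHz, 93.7 kHz.
Within [19.8 kHz, 68 kHz]: 20.3 kHz, 36.7 kHz, 48.8 kHz, 65.2 kHz.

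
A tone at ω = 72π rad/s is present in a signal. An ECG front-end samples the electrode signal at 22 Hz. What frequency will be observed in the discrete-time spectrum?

ω = 72π rad/s → f = ω/(2π) = 36 Hz.
36 Hz mod fs = 14 Hz.
14 Hz > fs/2 = 11 Hz, folds to fs − 14 Hz = 8 Hz.

8 Hz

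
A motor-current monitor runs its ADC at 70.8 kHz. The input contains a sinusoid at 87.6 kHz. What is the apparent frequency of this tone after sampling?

16.8 kHz

87.6 kHz mod fs = 16.8 kHz.
16.8 kHz ≤ fs/2 = 35.4 kHz, appears at 16.8 kHz.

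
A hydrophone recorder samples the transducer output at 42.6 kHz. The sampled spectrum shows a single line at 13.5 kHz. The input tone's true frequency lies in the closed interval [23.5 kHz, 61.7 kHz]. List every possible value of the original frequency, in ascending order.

29.1 kHz, 56.1 kHz

Frequencies that alias to 13.5 kHz are k·fs ± 13.5 kHz for integer k ≥ 0.
k=0: 13.5 kHz.
k=1: 29.1 kHz, 56.1 kHz.
k=2: 71.7 kHz, 98.7 kHz.
Within [23.5 kHz, 61.7 kHz]: 29.1 kHz, 56.1 kHz.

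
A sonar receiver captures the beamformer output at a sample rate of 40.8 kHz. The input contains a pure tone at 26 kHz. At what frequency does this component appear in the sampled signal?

26 kHz > fs/2 = 20.4 kHz, folds to fs − 26 kHz = 14.8 kHz.

14.8 kHz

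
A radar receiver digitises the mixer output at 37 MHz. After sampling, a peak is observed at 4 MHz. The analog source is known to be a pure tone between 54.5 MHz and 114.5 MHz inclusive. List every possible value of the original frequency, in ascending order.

Frequencies that alias to 4 MHz are k·fs ± 4 MHz for integer k ≥ 0.
k=0: 4 MHz.
k=1: 33 MHz, 41 MHz.
k=2: 70 MHz, 78 MHz.
k=3: 107 MHz, 115 MHz.
k=4: 144 MHz, 152 MHz.
Within [54.5 MHz, 114.5 MHz]: 70 MHz, 78 MHz, 107 MHz.

70 MHz, 78 MHz, 107 MHz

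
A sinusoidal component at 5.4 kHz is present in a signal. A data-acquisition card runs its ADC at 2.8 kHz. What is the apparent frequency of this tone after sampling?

0.2 kHz

5.4 kHz mod fs = 2.6 kHz.
2.6 kHz > fs/2 = 1.4 kHz, folds to fs − 2.6 kHz = 0.2 kHz.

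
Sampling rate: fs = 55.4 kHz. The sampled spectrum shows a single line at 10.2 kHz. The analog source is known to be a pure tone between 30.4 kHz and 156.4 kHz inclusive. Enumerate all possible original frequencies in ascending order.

45.2 kHz, 65.6 kHz, 100.6 kHz, 121 kHz, 156 kHz

Frequencies that alias to 10.2 kHz are k·fs ± 10.2 kHz for integer k ≥ 0.
k=0: 10.2 kHz.
k=1: 45.2 kHz, 65.6 kHz.
k=2: 100.6 kHz, 121 kHz.
k=3: 156 kHz, 176.4 kHz.
k=4: 211.4 kHz, 231.8 kHz.
Within [30.4 kHz, 156.4 kHz]: 45.2 kHz, 65.6 kHz, 100.6 kHz, 121 kHz, 156 kHz.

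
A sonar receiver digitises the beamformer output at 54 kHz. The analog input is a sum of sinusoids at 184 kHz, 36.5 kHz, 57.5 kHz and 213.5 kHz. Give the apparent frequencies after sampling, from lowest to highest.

2.5 kHz, 3.5 kHz, 17.5 kHz, 22 kHz

fs/2 = 27 kHz.
184 kHz mod fs = 22 kHz.
22 kHz ≤ fs/2 = 27 kHz, appears at 22 kHz.
36.5 kHz > fs/2 = 27 kHz, folds to fs − 36.5 kHz = 17.5 kHz.
57.5 kHz mod fs = 3.5 kHz.
3.5 kHz ≤ fs/2 = 27 kHz, appears at 3.5 kHz.
213.5 kHz mod fs = 51.5 kHz.
51.5 kHz > fs/2 = 27 kHz, folds to fs − 51.5 kHz = 2.5 kHz.
Distinct values: {2.5 kHz, 3.5 kHz, 17.5 kHz, 22 kHz}.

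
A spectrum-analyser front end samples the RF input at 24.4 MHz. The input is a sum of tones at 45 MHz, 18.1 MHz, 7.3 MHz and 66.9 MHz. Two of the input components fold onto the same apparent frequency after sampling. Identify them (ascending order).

18.1 MHz, 66.9 MHz

fs/2 = 12.2 MHz.
45 MHz mod fs = 20.6 MHz.
20.6 MHz > fs/2 = 12.2 MHz, folds to fs − 20.6 MHz = 3.8 MHz.
18.1 MHz > fs/2 = 12.2 MHz, folds to fs − 18.1 MHz = 6.3 MHz.
7.3 MHz ≤ fs/2 = 12.2 MHz, passes unchanged.
66.9 MHz mod fs = 18.1 MHz.
18.1 MHz > fs/2 = 12.2 MHz, folds to fs − 18.1 MHz = 6.3 MHz.
18.1 MHz and 66.9 MHz both map to 6.3 MHz.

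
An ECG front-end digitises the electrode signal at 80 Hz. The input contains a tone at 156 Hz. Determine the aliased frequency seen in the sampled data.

156 Hz mod fs = 76 Hz.
76 Hz > fs/2 = 40 Hz, folds to fs − 76 Hz = 4 Hz.

4 Hz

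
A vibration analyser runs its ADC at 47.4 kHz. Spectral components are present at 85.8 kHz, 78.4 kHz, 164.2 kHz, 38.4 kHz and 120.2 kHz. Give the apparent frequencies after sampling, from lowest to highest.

fs/2 = 23.7 kHz.
85.8 kHz mod fs = 38.4 kHz.
38.4 kHz > fs/2 = 23.7 kHz, folds to fs − 38.4 kHz = 9 kHz.
78.4 kHz mod fs = 31 kHz.
31 kHz > fs/2 = 23.7 kHz, folds to fs − 31 kHz = 16.4 kHz.
164.2 kHz mod fs = 22 kHz.
22 kHz ≤ fs/2 = 23.7 kHz, appears at 22 kHz.
38.4 kHz > fs/2 = 23.7 kHz, folds to fs − 38.4 kHz = 9 kHz.
120.2 kHz mod fs = 25.4 kHz.
25.4 kHz > fs/2 = 23.7 kHz, folds to fs − 25.4 kHz = 22 kHz.
Distinct values: {9 kHz, 16.4 kHz, 22 kHz}.

9 kHz, 16.4 kHz, 22 kHz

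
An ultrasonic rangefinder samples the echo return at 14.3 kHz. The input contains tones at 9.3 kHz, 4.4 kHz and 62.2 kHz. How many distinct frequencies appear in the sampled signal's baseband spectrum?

2

fs/2 = 7.15 kHz.
9.3 kHz > fs/2 = 7.15 kHz, folds to fs − 9.3 kHz = 5 kHz.
4.4 kHz ≤ fs/2 = 7.15 kHz, passes unchanged.
62.2 kHz mod fs = 5 kHz.
5 kHz ≤ fs/2 = 7.15 kHz, appears at 5 kHz.
Distinct values: {4.4 kHz, 5 kHz} → 2.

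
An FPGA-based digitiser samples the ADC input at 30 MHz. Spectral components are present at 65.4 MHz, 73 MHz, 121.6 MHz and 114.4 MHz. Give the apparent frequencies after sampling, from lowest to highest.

fs/2 = 15 MHz.
65.4 MHz mod fs = 5.4 MHz.
5.4 MHz ≤ fs/2 = 15 MHz, appears at 5.4 MHz.
73 MHz mod fs = 13 MHz.
13 MHz ≤ fs/2 = 15 MHz, appears at 13 MHz.
121.6 MHz mod fs = 1.6 MHz.
1.6 MHz ≤ fs/2 = 15 MHz, appears at 1.6 MHz.
114.4 MHz mod fs = 24.4 MHz.
24.4 MHz > fs/2 = 15 MHz, folds to fs − 24.4 MHz = 5.6 MHz.
Distinct values: {1.6 MHz, 5.4 MHz, 5.6 MHz, 13 MHz}.

1.6 MHz, 5.4 MHz, 5.6 MHz, 13 MHz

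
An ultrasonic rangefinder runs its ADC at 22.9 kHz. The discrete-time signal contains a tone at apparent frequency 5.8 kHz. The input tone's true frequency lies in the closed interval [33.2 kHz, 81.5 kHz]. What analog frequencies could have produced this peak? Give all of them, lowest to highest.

Frequencies that alias to 5.8 kHz are k·fs ± 5.8 kHz for integer k ≥ 0.
k=0: 5.8 kHz.
k=1: 17.1 kHz, 28.7 kHz.
k=2: 40 kHz, 51.6 kHz.
k=3: 62.9 kHz, 74.5 kHz.
k=4: 85.8 kHz, 97.4 kHz.
Within [33.2 kHz, 81.5 kHz]: 40 kHz, 51.6 kHz, 62.9 kHz, 74.5 kHz.

40 kHz, 51.6 kHz, 62.9 kHz, 74.5 kHz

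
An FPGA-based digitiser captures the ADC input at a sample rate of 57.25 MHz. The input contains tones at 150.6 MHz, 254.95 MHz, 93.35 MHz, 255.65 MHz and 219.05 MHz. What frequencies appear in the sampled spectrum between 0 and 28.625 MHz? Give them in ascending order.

9.95 MHz, 21.15 MHz, 25.95 MHz, 26.65 MHz

fs/2 = 28.625 MHz.
150.6 MHz mod fs = 36.1 MHz.
36.1 MHz > fs/2 = 28.625 MHz, folds to fs − 36.1 MHz = 21.15 MHz.
254.95 MHz mod fs = 25.95 MHz.
25.95 MHz ≤ fs/2 = 28.625 MHz, appears at 25.95 MHz.
93.35 MHz mod fs = 36.1 MHz.
36.1 MHz > fs/2 = 28.625 MHz, folds to fs − 36.1 MHz = 21.15 MHz.
255.65 MHz mod fs = 26.65 MHz.
26.65 MHz ≤ fs/2 = 28.625 MHz, appears at 26.65 MHz.
219.05 MHz mod fs = 47.3 MHz.
47.3 MHz > fs/2 = 28.625 MHz, folds to fs − 47.3 MHz = 9.95 MHz.
Distinct values: {9.95 MHz, 21.15 MHz, 25.95 MHz, 26.65 MHz}.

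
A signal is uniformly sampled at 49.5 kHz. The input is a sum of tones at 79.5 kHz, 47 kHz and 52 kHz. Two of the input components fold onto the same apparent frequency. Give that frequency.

fs/2 = 24.75 kHz.
79.5 kHz mod fs = 30 kHz.
30 kHz > fs/2 = 24.75 kHz, folds to fs − 30 kHz = 19.5 kHz.
47 kHz > fs/2 = 24.75 kHz, folds to fs − 47 kHz = 2.5 kHz.
52 kHz mod fs = 2.5 kHz.
2.5 kHz ≤ fs/2 = 24.75 kHz, appears at 2.5 kHz.
47 kHz and 52 kHz both map to 2.5 kHz.

2.5 kHz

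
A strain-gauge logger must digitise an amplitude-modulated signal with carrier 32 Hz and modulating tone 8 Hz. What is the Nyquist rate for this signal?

AM sidebands sit at fc ± fm = 24 Hz and 40 Hz.
Highest-frequency component: 40 Hz.
Nyquist rate = 2 × 40 Hz = 80 Hz.

80 Hz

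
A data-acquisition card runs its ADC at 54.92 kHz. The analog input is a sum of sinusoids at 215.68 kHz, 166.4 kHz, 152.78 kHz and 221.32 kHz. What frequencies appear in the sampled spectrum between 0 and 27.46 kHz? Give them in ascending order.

fs/2 = 27.46 kHz.
215.68 kHz mod fs = 50.92 kHz.
50.92 kHz > fs/2 = 27.46 kHz, folds to fs − 50.92 kHz = 4 kHz.
166.4 kHz mod fs = 1.64 kHz.
1.64 kHz ≤ fs/2 = 27.46 kHz, appears at 1.64 kHz.
152.78 kHz mod fs = 42.94 kHz.
42.94 kHz > fs/2 = 27.46 kHz, folds to fs − 42.94 kHz = 11.98 kHz.
221.32 kHz mod fs = 1.64 kHz.
1.64 kHz ≤ fs/2 = 27.46 kHz, appears at 1.64 kHz.
Distinct values: {1.64 kHz, 4 kHz, 11.98 kHz}.

1.64 kHz, 4 kHz, 11.98 kHz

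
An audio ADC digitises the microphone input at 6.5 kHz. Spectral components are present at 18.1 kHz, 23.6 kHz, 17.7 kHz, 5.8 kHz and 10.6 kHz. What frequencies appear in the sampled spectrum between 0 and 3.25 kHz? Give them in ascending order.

fs/2 = 3.25 kHz.
18.1 kHz mod fs = 5.1 kHz.
5.1 kHz > fs/2 = 3.25 kHz, folds to fs − 5.1 kHz = 1.4 kHz.
23.6 kHz mod fs = 4.1 kHz.
4.1 kHz > fs/2 = 3.25 kHz, folds to fs − 4.1 kHz = 2.4 kHz.
17.7 kHz mod fs = 4.7 kHz.
4.7 kHz > fs/2 = 3.25 kHz, folds to fs − 4.7 kHz = 1.8 kHz.
5.8 kHz > fs/2 = 3.25 kHz, folds to fs − 5.8 kHz = 0.7 kHz.
10.6 kHz mod fs = 4.1 kHz.
4.1 kHz > fs/2 = 3.25 kHz, folds to fs − 4.1 kHz = 2.4 kHz.
Distinct values: {0.7 kHz, 1.4 kHz, 1.8 kHz, 2.4 kHz}.

0.7 kHz, 1.4 kHz, 1.8 kHz, 2.4 kHz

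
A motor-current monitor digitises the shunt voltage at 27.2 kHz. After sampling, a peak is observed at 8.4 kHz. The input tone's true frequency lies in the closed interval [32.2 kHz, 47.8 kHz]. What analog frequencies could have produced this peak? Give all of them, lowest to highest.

Frequencies that alias to 8.4 kHz are k·fs ± 8.4 kHz for integer k ≥ 0.
k=0: 8.4 kHz.
k=1: 18.8 kHz, 35.6 kHz.
k=2: 46 kHz, 62.8 kHz.
k=3: 73.2 kHz, 90 kHz.
Within [32.2 kHz, 47.8 kHz]: 35.6 kHz, 46 kHz.

35.6 kHz, 46 kHz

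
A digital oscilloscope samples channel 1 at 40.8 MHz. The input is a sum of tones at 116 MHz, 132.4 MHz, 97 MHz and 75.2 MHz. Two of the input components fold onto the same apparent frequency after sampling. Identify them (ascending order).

75.2 MHz, 116 MHz

fs/2 = 20.4 MHz.
116 MHz mod fs = 34.4 MHz.
34.4 MHz > fs/2 = 20.4 MHz, folds to fs − 34.4 MHz = 6.4 MHz.
132.4 MHz mod fs = 10 MHz.
10 MHz ≤ fs/2 = 20.4 MHz, appears at 10 MHz.
97 MHz mod fs = 15.4 MHz.
15.4 MHz ≤ fs/2 = 20.4 MHz, appears at 15.4 MHz.
75.2 MHz mod fs = 34.4 MHz.
34.4 MHz > fs/2 = 20.4 MHz, folds to fs − 34.4 MHz = 6.4 MHz.
75.2 MHz and 116 MHz both map to 6.4 MHz.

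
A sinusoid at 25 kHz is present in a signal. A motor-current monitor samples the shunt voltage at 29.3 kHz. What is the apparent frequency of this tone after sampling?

25 kHz > fs/2 = 14.65 kHz, folds to fs − 25 kHz = 4.3 kHz.

4.3 kHz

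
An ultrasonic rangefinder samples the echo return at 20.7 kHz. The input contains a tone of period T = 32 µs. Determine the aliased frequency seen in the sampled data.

10.15 kHz

T = 32 µs → f = 1/T = 31.25 kHz.
31.25 kHz mod fs = 10.55 kHz.
10.55 kHz > fs/2 = 10.35 kHz, folds to fs − 10.55 kHz = 10.15 kHz.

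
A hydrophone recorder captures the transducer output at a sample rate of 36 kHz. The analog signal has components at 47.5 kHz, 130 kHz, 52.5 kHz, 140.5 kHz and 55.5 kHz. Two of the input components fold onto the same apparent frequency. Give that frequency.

fs/2 = 18 kHz.
47.5 kHz mod fs = 11.5 kHz.
11.5 kHz ≤ fs/2 = 18 kHz, appears at 11.5 kHz.
130 kHz mod fs = 22 kHz.
22 kHz > fs/2 = 18 kHz, folds to fs − 22 kHz = 14 kHz.
52.5 kHz mod fs = 16.5 kHz.
16.5 kHz ≤ fs/2 = 18 kHz, appears at 16.5 kHz.
140.5 kHz mod fs = 32.5 kHz.
32.5 kHz > fs/2 = 18 kHz, folds to fs − 32.5 kHz = 3.5 kHz.
55.5 kHz mod fs = 19.5 kHz.
19.5 kHz > fs/2 = 18 kHz, folds to fs − 19.5 kHz = 16.5 kHz.
52.5 kHz and 55.5 kHz both map to 16.5 kHz.

16.5 kHz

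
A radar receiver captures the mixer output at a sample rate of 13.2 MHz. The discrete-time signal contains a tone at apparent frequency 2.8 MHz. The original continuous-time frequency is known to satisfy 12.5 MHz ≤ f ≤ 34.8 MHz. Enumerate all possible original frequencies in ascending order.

Frequencies that alias to 2.8 MHz are k·fs ± 2.8 MHz for integer k ≥ 0.
k=0: 2.8 MHz.
k=1: 10.4 MHz, 16 MHz.
k=2: 23.6 MHz, 29.2 MHz.
k=3: 36.8 MHz, 42.4 MHz.
Within [12.5 MHz, 34.8 MHz]: 16 MHz, 23.6 MHz, 29.2 MHz.

16 MHz, 23.6 MHz, 29.2 MHz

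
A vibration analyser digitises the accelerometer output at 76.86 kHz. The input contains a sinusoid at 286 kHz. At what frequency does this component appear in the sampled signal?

286 kHz mod fs = 55.42 kHz.
55.42 kHz > fs/2 = 38.43 kHz, folds to fs − 55.42 kHz = 21.44 kHz.

21.44 kHz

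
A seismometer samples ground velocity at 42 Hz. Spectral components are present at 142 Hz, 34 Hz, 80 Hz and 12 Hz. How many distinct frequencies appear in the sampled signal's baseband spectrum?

fs/2 = 21 Hz.
142 Hz mod fs = 16 Hz.
16 Hz ≤ fs/2 = 21 Hz, appears at 16 Hz.
34 Hz > fs/2 = 21 Hz, folds to fs − 34 Hz = 8 Hz.
80 Hz mod fs = 38 Hz.
38 Hz > fs/2 = 21 Hz, folds to fs − 38 Hz = 4 Hz.
12 Hz ≤ fs/2 = 21 Hz, passes unchanged.
Distinct values: {4 Hz, 8 Hz, 12 Hz, 16 Hz} → 4.

4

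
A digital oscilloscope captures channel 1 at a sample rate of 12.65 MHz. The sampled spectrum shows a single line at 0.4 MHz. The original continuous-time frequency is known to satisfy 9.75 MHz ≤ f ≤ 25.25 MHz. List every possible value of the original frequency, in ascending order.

Frequencies that alias to 0.4 MHz are k·fs ± 0.4 MHz for integer k ≥ 0.
k=0: 0.4 MHz.
k=1: 12.25 MHz, 13.05 MHz.
k=2: 24.9 MHz, 25.7 MHz.
k=3: 37.55 MHz, 38.35 MHz.
Within [9.75 MHz, 25.25 MHz]: 12.25 MHz, 13.05 MHz, 24.9 MHz.

12.25 MHz, 13.05 MHz, 24.9 MHz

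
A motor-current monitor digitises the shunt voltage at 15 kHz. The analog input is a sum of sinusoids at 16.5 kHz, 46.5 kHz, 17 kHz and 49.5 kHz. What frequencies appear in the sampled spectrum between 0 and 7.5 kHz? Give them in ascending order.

1.5 kHz, 2 kHz, 4.5 kHz

fs/2 = 7.5 kHz.
16.5 kHz mod fs = 1.5 kHz.
1.5 kHz ≤ fs/2 = 7.5 kHz, appears at 1.5 kHz.
46.5 kHz mod fs = 1.5 kHz.
1.5 kHz ≤ fs/2 = 7.5 kHz, appears at 1.5 kHz.
17 kHz mod fs = 2 kHz.
2 kHz ≤ fs/2 = 7.5 kHz, appears at 2 kHz.
49.5 kHz mod fs = 4.5 kHz.
4.5 kHz ≤ fs/2 = 7.5 kHz, appears at 4.5 kHz.
Distinct values: {1.5 kHz, 2 kHz, 4.5 kHz}.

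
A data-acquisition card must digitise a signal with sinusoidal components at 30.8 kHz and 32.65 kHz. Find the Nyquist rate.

Highest-frequency component: 32.65 kHz.
Nyquist rate = 2 × 32.65 kHz = 65.3 kHz.

65.3 kHz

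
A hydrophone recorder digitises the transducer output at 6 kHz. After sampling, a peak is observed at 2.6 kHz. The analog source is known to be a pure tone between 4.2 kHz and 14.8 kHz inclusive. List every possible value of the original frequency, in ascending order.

8.6 kHz, 9.4 kHz, 14.6 kHz

Frequencies that alias to 2.6 kHz are k·fs ± 2.6 kHz for integer k ≥ 0.
k=0: 2.6 kHz.
k=1: 3.4 kHz, 8.6 kHz.
k=2: 9.4 kHz, 14.6 kHz.
k=3: 15.4 kHz, 20.6 kHz.
Within [4.2 kHz, 14.8 kHz]: 8.6 kHz, 9.4 kHz, 14.6 kHz.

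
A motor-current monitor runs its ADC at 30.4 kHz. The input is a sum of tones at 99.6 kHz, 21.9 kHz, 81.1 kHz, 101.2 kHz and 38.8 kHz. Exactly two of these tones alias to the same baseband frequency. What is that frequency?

8.4 kHz

fs/2 = 15.2 kHz.
99.6 kHz mod fs = 8.4 kHz.
8.4 kHz ≤ fs/2 = 15.2 kHz, appears at 8.4 kHz.
21.9 kHz > fs/2 = 15.2 kHz, folds to fs − 21.9 kHz = 8.5 kHz.
81.1 kHz mod fs = 20.3 kHz.
20.3 kHz > fs/2 = 15.2 kHz, folds to fs − 20.3 kHz = 10.1 kHz.
101.2 kHz mod fs = 10 kHz.
10 kHz ≤ fs/2 = 15.2 kHz, appears at 10 kHz.
38.8 kHz mod fs = 8.4 kHz.
8.4 kHz ≤ fs/2 = 15.2 kHz, appears at 8.4 kHz.
38.8 kHz and 99.6 kHz both map to 8.4 kHz.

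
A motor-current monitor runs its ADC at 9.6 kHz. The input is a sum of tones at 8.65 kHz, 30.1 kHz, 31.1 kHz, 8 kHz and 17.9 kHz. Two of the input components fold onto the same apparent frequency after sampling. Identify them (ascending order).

17.9 kHz, 30.1 kHz

fs/2 = 4.8 kHz.
8.65 kHz > fs/2 = 4.8 kHz, folds to fs − 8.65 kHz = 0.95 kHz.
30.1 kHz mod fs = 1.3 kHz.
1.3 kHz ≤ fs/2 = 4.8 kHz, appears at 1.3 kHz.
31.1 kHz mod fs = 2.3 kHz.
2.3 kHz ≤ fs/2 = 4.8 kHz, appears at 2.3 kHz.
8 kHz > fs/2 = 4.8 kHz, folds to fs − 8 kHz = 1.6 kHz.
17.9 kHz mod fs = 8.3 kHz.
8.3 kHz > fs/2 = 4.8 kHz, folds to fs − 8.3 kHz = 1.3 kHz.
17.9 kHz and 30.1 kHz both map to 1.3 kHz.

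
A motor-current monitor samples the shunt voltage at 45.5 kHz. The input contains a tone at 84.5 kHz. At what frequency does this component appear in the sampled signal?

6.5 kHz

84.5 kHz mod fs = 39 kHz.
39 kHz > fs/2 = 22.75 kHz, folds to fs − 39 kHz = 6.5 kHz.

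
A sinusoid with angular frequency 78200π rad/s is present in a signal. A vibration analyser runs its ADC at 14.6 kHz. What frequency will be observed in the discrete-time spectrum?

4.7 kHz

ω = 78200π rad/s → f = ω/(2π) = 39100 Hz = 39.1 kHz.
39.1 kHz mod fs = 9.9 kHz.
9.9 kHz > fs/2 = 7.3 kHz, folds to fs − 9.9 kHz = 4.7 kHz.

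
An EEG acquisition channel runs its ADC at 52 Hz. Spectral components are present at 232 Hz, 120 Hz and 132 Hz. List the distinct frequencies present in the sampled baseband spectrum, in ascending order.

16 Hz, 24 Hz

fs/2 = 26 Hz.
232 Hz mod fs = 24 Hz.
24 Hz ≤ fs/2 = 26 Hz, appears at 24 Hz.
120 Hz mod fs = 16 Hz.
16 Hz ≤ fs/2 = 26 Hz, appears at 16 Hz.
132 Hz mod fs = 28 Hz.
28 Hz > fs/2 = 26 Hz, folds to fs − 28 Hz = 24 Hz.
Distinct values: {16 Hz, 24 Hz}.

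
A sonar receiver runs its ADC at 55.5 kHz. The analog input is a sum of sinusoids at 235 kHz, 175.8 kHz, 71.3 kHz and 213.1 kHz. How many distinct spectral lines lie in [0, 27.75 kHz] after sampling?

fs/2 = 27.75 kHz.
235 kHz mod fs = 13 kHz.
13 kHz ≤ fs/2 = 27.75 kHz, appears at 13 kHz.
175.8 kHz mod fs = 9.3 kHz.
9.3 kHz ≤ fs/2 = 27.75 kHz, appears at 9.3 kHz.
71.3 kHz mod fs = 15.8 kHz.
15.8 kHz ≤ fs/2 = 27.75 kHz, appears at 15.8 kHz.
213.1 kHz mod fs = 46.6 kHz.
46.6 kHz > fs/2 = 27.75 kHz, folds to fs − 46.6 kHz = 8.9 kHz.
Distinct values: {8.9 kHz, 9.3 kHz, 13 kHz, 15.8 kHz} → 4.

4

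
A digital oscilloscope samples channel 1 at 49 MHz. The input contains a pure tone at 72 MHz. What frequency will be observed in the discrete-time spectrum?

72 MHz mod fs = 23 MHz.
23 MHz ≤ fs/2 = 24.5 MHz, appears at 23 MHz.

23 MHz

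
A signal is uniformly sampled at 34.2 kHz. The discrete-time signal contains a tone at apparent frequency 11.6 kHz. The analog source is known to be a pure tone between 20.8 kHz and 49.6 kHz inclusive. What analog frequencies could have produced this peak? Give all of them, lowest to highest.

22.6 kHz, 45.8 kHz

Frequencies that alias to 11.6 kHz are k·fs ± 11.6 kHz for integer k ≥ 0.
k=0: 11.6 kHz.
k=1: 22.6 kHz, 45.8 kHz.
k=2: 56.8 kHz, 80 kHz.
Within [20.8 kHz, 49.6 kHz]: 22.6 kHz, 45.8 kHz.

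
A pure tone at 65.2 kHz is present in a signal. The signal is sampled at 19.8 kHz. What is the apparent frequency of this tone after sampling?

5.8 kHz

65.2 kHz mod fs = 5.8 kHz.
5.8 kHz ≤ fs/2 = 9.9 kHz, appears at 5.8 kHz.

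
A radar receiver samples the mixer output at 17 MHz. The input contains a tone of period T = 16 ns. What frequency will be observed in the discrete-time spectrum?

5.5 MHz

T = 16 ns → f = 1/T = 62.5 MHz.
62.5 MHz mod fs = 11.5 MHz.
11.5 MHz > fs/2 = 8.5 MHz, folds to fs − 11.5 MHz = 5.5 MHz.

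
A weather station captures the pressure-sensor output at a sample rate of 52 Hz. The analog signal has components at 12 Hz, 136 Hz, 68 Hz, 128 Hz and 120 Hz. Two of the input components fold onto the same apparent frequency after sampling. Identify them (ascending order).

68 Hz, 120 Hz

fs/2 = 26 Hz.
12 Hz ≤ fs/2 = 26 Hz, passes unchanged.
136 Hz mod fs = 32 Hz.
32 Hz > fs/2 = 26 Hz, folds to fs − 32 Hz = 20 Hz.
68 Hz mod fs = 16 Hz.
16 Hz ≤ fs/2 = 26 Hz, appears at 16 Hz.
128 Hz mod fs = 24 Hz.
24 Hz ≤ fs/2 = 26 Hz, appears at 24 Hz.
120 Hz mod fs = 16 Hz.
16 Hz ≤ fs/2 = 26 Hz, appears at 16 Hz.
68 Hz and 120 Hz both map to 16 Hz.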